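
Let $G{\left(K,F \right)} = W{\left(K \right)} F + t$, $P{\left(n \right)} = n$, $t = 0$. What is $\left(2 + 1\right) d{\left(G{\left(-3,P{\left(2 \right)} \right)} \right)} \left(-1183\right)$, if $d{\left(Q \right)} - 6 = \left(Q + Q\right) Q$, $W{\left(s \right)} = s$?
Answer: $-276822$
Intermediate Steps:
$G{\left(K,F \right)} = F K$ ($G{\left(K,F \right)} = K F + 0 = F K + 0 = F K$)
$d{\left(Q \right)} = 6 + 2 Q^{2}$ ($d{\left(Q \right)} = 6 + \left(Q + Q\right) Q = 6 + 2 Q Q = 6 + 2 Q^{2}$)
$\left(2 + 1\right) d{\left(G{\left(-3,P{\left(2 \right)} \right)} \right)} \left(-1183\right) = \left(2 + 1\right) \left(6 + 2 \left(2 \left(-3\right)\right)^{2}\right) \left(-1183\right) = 3 \left(6 + 2 \left(-6\right)^{2}\right) \left(-1183\right) = 3 \left(6 + 2 \cdot 36\right) \left(-1183\right) = 3 \left(6 + 72\right) \left(-1183\right) = 3 \cdot 78 \left(-1183\right) = 234 \left(-1183\right) = -276822$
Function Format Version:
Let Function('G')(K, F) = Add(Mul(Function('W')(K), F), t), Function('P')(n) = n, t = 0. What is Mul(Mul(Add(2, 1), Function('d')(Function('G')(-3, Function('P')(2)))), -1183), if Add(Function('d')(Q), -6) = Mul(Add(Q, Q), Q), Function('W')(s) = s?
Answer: -276822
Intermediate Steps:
Function('G')(K, F) = Mul(F, K) (Function('G')(K, F) = Add(Mul(K, F), 0) = Add(Mul(F, K), 0) = Mul(F, K))
Function('d')(Q) = Add(6, Mul(2, Pow(Q, 2))) (Function('d')(Q) = Add(6, Mul(Add(Q, Q), Q)) = Add(6, Mul(Mul(2, Q), Q)) = Add(6, Mul(2, Pow(Q, 2))))
Mul(Mul(Add(2, 1), Function('d')(Function('G')(-3, Function('P')(2)))), -1183) = Mul(Mul(Add(2, 1), Add(6, Mul(2, Pow(Mul(2, -3), 2)))), -1183) = Mul(Mul(3, Add(6, Mul(2, Pow(-6, 2)))), -1183) = Mul(Mul(3, Add(6, Mul(2, 36))), -1183) = Mul(Mul(3, Add(6, 72)), -1183) = Mul(Mul(3, 78), -1183) = Mul(234, -1183) = -276822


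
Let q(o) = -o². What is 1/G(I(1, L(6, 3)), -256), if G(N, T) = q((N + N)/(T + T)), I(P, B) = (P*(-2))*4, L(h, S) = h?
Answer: -1024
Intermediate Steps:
I(P, B) = -8*P (I(P, B) = -2*P*4 = -8*P)
G(N, T) = -N²/T² (G(N, T) = -((N + N)/(T + T))² = -((2*N)/((2*T)))² = -((2*N)*(1/(2*T)))² = -(N/T)² = -N²/T²)
1/G(I(1, L(6, 3)), -256) = 1/(-1*(-8*1)²/(-256)²) = 1/(-1*(-8)²*1/65536) = 1/(-1*64*1/65536) = 1/(-1/1024) = -1024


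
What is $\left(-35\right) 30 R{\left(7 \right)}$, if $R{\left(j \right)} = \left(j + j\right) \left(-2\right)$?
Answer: $29400$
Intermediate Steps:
$R{\left(j \right)} = - 4 j$ ($R{\left(j \right)} = 2 j \left(-2\right) = - 4 j$)
$\left(-35\right) 30 R{\left(7 \right)} = \left(-35\right) 30 \left(\left(-4\right) 7\right) = \left(-1050\right) \left(-28\right) = 29400$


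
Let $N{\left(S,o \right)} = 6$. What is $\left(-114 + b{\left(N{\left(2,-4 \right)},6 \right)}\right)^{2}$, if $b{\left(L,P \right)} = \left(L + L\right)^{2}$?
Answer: $900$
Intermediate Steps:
$b{\left(L,P \right)} = 4 L^{2}$ ($b{\left(L,P \right)} = \left(2 L\right)^{2} = 4 L^{2}$)
$\left(-114 + b{\left(N{\left(2,-4 \right)},6 \right)}\right)^{2} = \left(-114 + 4 \cdot 6^{2}\right)^{2} = \left(-114 + 4 \cdot 36\right)^{2} = \left(-114 + 144\right)^{2} = 30^{2} = 900$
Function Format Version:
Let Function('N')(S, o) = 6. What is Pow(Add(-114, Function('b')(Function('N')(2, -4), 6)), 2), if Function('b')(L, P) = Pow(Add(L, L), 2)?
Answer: 900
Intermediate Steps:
Function('b')(L, P) = Mul(4, Pow(L, 2)) (Function('b')(L, P) = Pow(Mul(2, L), 2) = Mul(4, Pow(L, 2)))
Pow(Add(-114, Function('b')(Function('N')(2, -4), 6)), 2) = Pow(Add(-114, Mul(4, Pow(6, 2))), 2) = Pow(Add(-114, Mul(4, 36)), 2) = Pow(Add(-114, 144), 2) = Pow(30, 2) = 900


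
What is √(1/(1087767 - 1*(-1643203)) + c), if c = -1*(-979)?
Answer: 17*√208801367030/248270 ≈ 31.289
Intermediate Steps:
c = 979
√(1/(1087767 - 1*(-1643203)) + c) = √(1/(1087767 - 1*(-1643203)) + 979) = √(1/(1087767 + 1643203) + 979) = √(1/2730970 + 979) = √(2673619631/2730970) = 17*√208801367030/248270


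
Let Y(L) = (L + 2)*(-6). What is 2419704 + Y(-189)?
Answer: 2420826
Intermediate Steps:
Y(L) = -12 - 6*L (Y(L) = (2 + L)*(-6) = -12 - 6*L)
2419704 + Y(-189) = 2419704 + (-12 - 6*(-189)) = 2419704 + (-12 + 1134) = 2419704 + 1122 = 2420826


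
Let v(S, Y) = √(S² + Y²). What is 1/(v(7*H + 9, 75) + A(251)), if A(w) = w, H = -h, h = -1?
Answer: 251/57120 - √5881/57120 ≈ 0.0030517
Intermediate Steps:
H = 1 (H = -1*(-1) = 1)
1/(v(7*H + 9, 75) + A(251)) = 1/(√((7*1 + 9)² + 75²) + 251) = 1/(√((7 + 9)² + 5625) + 251) = 1/(√(16² + 5625) + 251) = 1/(√(256 + 5625) + 251) = 1/(√5881 + 251) = 1/(251 + √5881)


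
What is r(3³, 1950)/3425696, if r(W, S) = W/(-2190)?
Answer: -9/2500758080 ≈ -3.5989e-9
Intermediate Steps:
r(W, S) = -W/2190 (r(W, S) = W*(-1/2190) = -W/2190)
r(3³, 1950)/3425696 = -1/2190*3³/3425696 = -1/2190*27*(1/3425696) = -9/730*1/3425696 = -9/2500758080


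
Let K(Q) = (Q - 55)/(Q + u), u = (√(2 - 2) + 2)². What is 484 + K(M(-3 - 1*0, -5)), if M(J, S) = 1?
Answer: 2366/5 ≈ 473.20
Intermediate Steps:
u = 4 (u = (√0 + 2)² = (0 + 2)² = 2² = 4)
K(Q) = (-55 + Q)/(4 + Q) (K(Q) = (Q - 55)/(Q + 4) = (-55 + Q)/(4 + Q))
484 + K(M(-3 - 1*0, -5)) = 484 + (-55 + 1)/(4 + 1) = 484 - 54/5 = 2366/5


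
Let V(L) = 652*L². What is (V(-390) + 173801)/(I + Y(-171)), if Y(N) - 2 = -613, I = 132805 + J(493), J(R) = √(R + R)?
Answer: 6566274337097/8737626325 - 99343001*√986/17475252650 ≈ 751.32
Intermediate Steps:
J(R) = √2*√R (J(R) = √(2*R) = √2*√R)
I = 132805 + √986 (I = 132805 + √2*√493 = 132805 + √986 ≈ 1.3284e+5)
Y(N) = -611 (Y(N) = 2 - 613 = -611)
(V(-390) + 173801)/(I + Y(-171)) = (652*(-390)² + 173801)/((132805 + √986) - 611) = (652*152100 + 173801)/(132194 + √986) = (99169200 + 173801)/(132194 + √986) = 99343001/(132194 + √986)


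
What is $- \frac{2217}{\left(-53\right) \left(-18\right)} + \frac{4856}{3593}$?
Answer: $- \frac{1111019}{1142574} \approx -0.97238$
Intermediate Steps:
$- \frac{2217}{\left(-53\right) \left(-18\right)} + \frac{4856}{3593} = - \frac{2217}{954} + 4856 \cdot \frac{1}{3593} = \left(-2217\right) \frac{1}{954} + \frac{4856}{3593} = - \frac{739}{318} + \frac{4856}{3593} = - \frac{1111019}{1142574}$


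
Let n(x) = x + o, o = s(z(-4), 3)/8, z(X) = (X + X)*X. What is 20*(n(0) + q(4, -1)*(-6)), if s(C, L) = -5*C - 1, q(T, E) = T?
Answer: -1765/2 ≈ -882.50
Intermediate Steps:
z(X) = 2*X² (z(X) = (2*X)*X = 2*X²)
s(C, L) = -1 - 5*C
o = -161/8 (o = (-1 - 10*(-4)²)/8 = (-1 - 10*16)*(⅛) = (-1 - 5*32)*(⅛) = (-1 - 160)*(⅛) = -161*⅛ = -161/8 ≈ -20.125)
n(x) = -161/8 + x (n(x) = x - 161/8 = -161/8 + x)
20*(n(0) + q(4, -1)*(-6)) = 20*((-161/8 + 0) + 4*(-6)) = 20*(-161/8 - 24) = 20*(-353/8) = -1765/2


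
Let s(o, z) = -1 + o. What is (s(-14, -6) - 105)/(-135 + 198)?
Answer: -40/21 ≈ -1.9048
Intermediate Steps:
(s(-14, -6) - 105)/(-135 + 198) = ((-1 - 14) - 105)/(-135 + 198) = (-15 - 105)/63 = -120*1/63 = -40/21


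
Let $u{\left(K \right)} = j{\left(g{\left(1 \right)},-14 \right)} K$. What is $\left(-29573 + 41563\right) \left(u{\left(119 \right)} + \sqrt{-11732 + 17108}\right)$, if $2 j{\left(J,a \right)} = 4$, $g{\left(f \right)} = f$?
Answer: $2853620 + 191840 \sqrt{21} \approx 3.7327 \cdot 10^{6}$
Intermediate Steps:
$j{\left(J,a \right)} = 2$ ($j{\left(J,a \right)} = \frac{1}{2} \cdot 4 = 2$)
$u{\left(K \right)} = 2 K$
$\left(-29573 + 41563\right) \left(u{\left(119 \right)} + \sqrt{-11732 + 17108}\right) = \left(-29573 + 41563\right) \left(2 \cdot 119 + \sqrt{-11732 + 17108}\right) = 11990 \left(238 + \sqrt{5376}\right) = 11990 \left(238 + 16 \sqrt{21}\right) = 2853620 + 191840 \sqrt{21}$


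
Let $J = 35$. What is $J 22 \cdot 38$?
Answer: $29260$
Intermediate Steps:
$J 22 \cdot 38 = 35 \cdot 22 \cdot 38 = 770 \cdot 38 = 29260$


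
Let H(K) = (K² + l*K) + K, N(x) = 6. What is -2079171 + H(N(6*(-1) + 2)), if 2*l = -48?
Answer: -2079273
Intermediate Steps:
l = -24 (l = (½)*(-48) = -24)
H(K) = K² - 23*K (H(K) = (K² - 24*K) + K = K² - 23*K)
-2079171 + H(N(6*(-1) + 2)) = -2079171 + 6*(-23 + 6) = -2079171 + 6*(-17) = -2079171 - 102 = -2079273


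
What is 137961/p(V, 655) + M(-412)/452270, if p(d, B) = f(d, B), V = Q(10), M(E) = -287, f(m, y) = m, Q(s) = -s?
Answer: -445683031/32305 ≈ -13796.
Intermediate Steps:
V = -10 (V = -1*10 = -10)
p(d, B) = d
137961/p(V, 655) + M(-412)/452270 = 137961/(-10) - 287/452270 = 137961*(-⅒) - 287*1/452270 = -137961/10 - 41/64610 = -445683031/32305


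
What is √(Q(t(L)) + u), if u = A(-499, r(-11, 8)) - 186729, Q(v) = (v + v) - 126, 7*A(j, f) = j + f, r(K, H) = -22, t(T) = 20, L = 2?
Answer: I*√9157582/7 ≈ 432.31*I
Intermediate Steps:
A(j, f) = f/7 + j/7 (A(j, f) = (j + f)/7 = (f + j)/7 = f/7 + j/7)
Q(v) = -126 + 2*v (Q(v) = 2*v - 126 = -126 + 2*v)
u = -1307624/7 (u = ((⅐)*(-22) + (⅐)*(-499)) - 186729 = (-22/7 - 499/7) - 186729 = -521/7 - 186729 = -1307624/7 ≈ -1.8680e+5)
√(Q(t(L)) + u) = √((-126 + 2*20) - 1307624/7) = √((-126 + 40) - 1307624/7) = √(-86 - 1307624/7) = √(-1308226/7) = I*√9157582/7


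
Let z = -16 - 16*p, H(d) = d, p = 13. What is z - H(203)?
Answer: -427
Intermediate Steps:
z = -224 (z = -16 - 16*13 = -16 - 208 = -224)
z - H(203) = -224 - 1*203 = -224 - 203 = -427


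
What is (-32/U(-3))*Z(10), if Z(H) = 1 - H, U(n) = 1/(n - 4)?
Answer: -2016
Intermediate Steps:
U(n) = 1/(-4 + n)
(-32/U(-3))*Z(10) = (-32/(1/(-4 - 3)))*(1 - 1*10) = (-32/(1/(-7)))*(1 - 10) = -32/(-⅐)*(-9) = -32*(-7)*(-9) = 224*(-9) = -2016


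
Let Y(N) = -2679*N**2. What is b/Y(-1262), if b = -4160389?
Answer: 4160389/4266693276 ≈ 0.00097509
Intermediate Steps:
b/Y(-1262) = -4160389/((-2679*(-1262)**2)) = -4160389/((-2679*1592644)) = -4160389/(-4266693276) = -4160389*(-1/4266693276) = 4160389/4266693276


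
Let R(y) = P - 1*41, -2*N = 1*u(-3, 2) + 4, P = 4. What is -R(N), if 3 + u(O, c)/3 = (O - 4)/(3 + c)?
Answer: 37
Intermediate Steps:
u(O, c) = -9 + 3*(-4 + O)/(3 + c) (u(O, c) = -9 + 3*((O - 4)/(3 + c)) = -9 + 3*((-4 + O)/(3 + c)) = -9 + 3*(-4 + O)/(3 + c))
N = 23/5 (N = -(1*(3*(-13 - 3 - 3*2)/(3 + 2)) + 4)/2 = -(1*(3*(-13 - 3 - 6)/5) + 4)/2 = -(1*(3*(⅕)*(-22)) + 4)/2 = -(1*(-66/5) + 4)/2 = -(-66/5 + 4)/2 = -½*(-46/5) = 23/5 ≈ 4.6000)
R(y) = -37 (R(y) = 4 - 1*41 = 4 - 41 = -37)
-R(N) = -1*(-37) = 37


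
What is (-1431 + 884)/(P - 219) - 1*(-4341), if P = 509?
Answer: 1258343/290 ≈ 4339.1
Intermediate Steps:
(-1431 + 884)/(P - 219) - 1*(-4341) = (-1431 + 884)/(509 - 219) - 1*(-4341) = -547/290 + 4341 = 1258343/290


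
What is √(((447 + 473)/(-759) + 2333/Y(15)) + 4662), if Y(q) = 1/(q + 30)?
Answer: √119404263/33 ≈ 331.13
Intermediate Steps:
Y(q) = 1/(30 + q)
√(((447 + 473)/(-759) + 2333/Y(15)) + 4662) = √(((447 + 473)/(-759) + 2333/(1/(30 + 15))) + 4662) = √((920*(-1/759) + 2333/(1/45)) + 4662) = √((-40/33 + 2333/(1/45)) + 4662) = √((-40/33 + 2333*45) + 4662) = √((-40/33 + 104985) + 4662) = √(3464465/33 + 4662) = √(3618311/33) = √119404263/33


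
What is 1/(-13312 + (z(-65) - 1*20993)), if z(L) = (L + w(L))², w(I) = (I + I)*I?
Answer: 1/70273920 ≈ 1.4230e-8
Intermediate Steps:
w(I) = 2*I² (w(I) = (2*I)*I = 2*I²)
z(L) = (L + 2*L²)²
1/(-13312 + (z(-65) - 1*20993)) = 1/(-13312 + ((-65)²*(1 + 2*(-65))² - 1*20993)) = 1/(-13312 + (4225*(1 - 130)² - 20993)) = 1/(-13312 + (4225*(-129)² - 20993)) = 1/(-13312 + (4225*16641 - 20993)) = 1/(-13312 + (70308225 - 20993)) = 1/(-13312 + 70287232) = 1/70273920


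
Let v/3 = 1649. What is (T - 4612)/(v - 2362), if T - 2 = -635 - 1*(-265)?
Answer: -996/517 ≈ -1.9265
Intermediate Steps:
v = 4947 (v = 3*1649 = 4947)
T = -368 (T = 2 + (-635 - 1*(-265)) = 2 + (-635 + 265) = 2 - 370 = -368)
(T - 4612)/(v - 2362) = (-368 - 4612)/(4947 - 2362) = -4980/2585 = -4980*1/2585 = -996/517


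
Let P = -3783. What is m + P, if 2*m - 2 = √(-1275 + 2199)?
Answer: -3782 + √231 ≈ -3766.8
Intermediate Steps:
m = 1 + √231 (m = 1 + √(-1275 + 2199)/2 = 1 + √924/2 = 1 + (2*√231)/2 = 1 + √231 ≈ 16.199)
m + P = (1 + √231) - 3783 = -3782 + √231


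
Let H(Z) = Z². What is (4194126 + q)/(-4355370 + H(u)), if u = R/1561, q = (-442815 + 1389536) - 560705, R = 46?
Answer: -5580264097191/5306410769827 ≈ -1.0516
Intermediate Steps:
q = 386016 (q = 946721 - 560705 = 386016)
u = 46/1561 ≈ 0.029468
(4194126 + q)/(-4355370 + H(u)) = (4194126 + 386016)/(-4355370 + (46/1561)²) = 4580142/(-4355370 + 2116/2436721) = 4580142/(-10612821539654/2436721) = 4580142*(-2436721/10612821539654) = -5580264097191/5306410769827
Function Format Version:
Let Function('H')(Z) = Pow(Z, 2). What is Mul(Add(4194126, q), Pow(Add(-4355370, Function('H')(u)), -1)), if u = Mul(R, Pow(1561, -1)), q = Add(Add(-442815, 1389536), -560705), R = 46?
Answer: Rational(-5580264097191, 5306410769827) ≈ -1.0516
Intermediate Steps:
q = 386016 (q = Add(946721, -560705) = 386016)
u = Rational(46, 1561) (u = Mul(46, Pow(1561, -1)) = Mul(46, Rational(1, 1561)) = Rational(46, 1561) ≈ 0.029468)
Mul(Add(4194126, q), Pow(Add(-4355370, Function('H')(u)), -1)) = Mul(Add(4194126, 386016), Pow(Add(-4355370, Pow(Rational(46, 1561), 2)), -1)) = Mul(4580142, Pow(Add(-4355370, Rational(2116, 2436721)), -1)) = Mul(4580142, Pow(Rational(-10612821539654, 2436721), -1)) = Mul(4580142, Rational(-2436721, 10612821539654)) = Rational(-5580264097191, 5306410769827)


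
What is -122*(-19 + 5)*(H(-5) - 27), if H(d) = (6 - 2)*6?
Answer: -5124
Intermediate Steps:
H(d) = 24 (H(d) = 4*6 = 24)
-122*(-19 + 5)*(H(-5) - 27) = -122*(-19 + 5)*(24 - 27) = -(-1708)*(-3) = -122*42 = -5124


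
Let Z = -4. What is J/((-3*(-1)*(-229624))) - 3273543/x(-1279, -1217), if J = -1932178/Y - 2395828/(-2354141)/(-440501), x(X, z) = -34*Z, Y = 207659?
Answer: -20233707562572393581888246201/840613436284175488691752 ≈ -24070.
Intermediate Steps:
x(X, z) = 136 (x(X, z) = -34*(-4) = 136)
J = -2003671913462364750/215342687145885419 (J = -1932178/207659 - 2395828/(-2354141)/(-440501) = -1932178*1/207659 - 2395828*(-1/2354141)*(-1/440501) = -1932178/207659 + (2395828/2354141)*(-1/440501) = -1932178/207659 - 2395828/1037001464641 = -2003671913462364750/215342687145885419 ≈ -9.3046)
J/((-3*(-1)*(-229624))) - 3273543/x(-1279, -1217) = -2003671913462364750/(215342687145885419*(-3*(-1)*(-229624))) - 3273543/136 = -2003671913462364750/(215342687145885419*(3*(-229624))) - 3273543*1/136 = -2003671913462364750/215342687145885419/(-688872) - 3273543/136 = -2003671913462364750/215342687145885419*(-1/688872) - 3273543/136 = 333945318910394125/24723924596593396726228 - 3273543/136 = -20233707562572393581888246201/840613436284175488691752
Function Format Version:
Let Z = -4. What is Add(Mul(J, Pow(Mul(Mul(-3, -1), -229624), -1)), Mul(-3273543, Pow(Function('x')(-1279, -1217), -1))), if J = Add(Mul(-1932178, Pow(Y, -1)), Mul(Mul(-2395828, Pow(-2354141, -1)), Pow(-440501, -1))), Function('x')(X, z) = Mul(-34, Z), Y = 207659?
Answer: Rational(-20233707562572393581888246201, 840613436284175488691752) ≈ -24070.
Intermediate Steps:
Function('x')(X, z) = 136 (Function('x')(X, z) = Mul(-34, -4) = 136)
J = Rational(-2003671913462364750, 215342687145885419) (J = Add(Mul(-1932178, Pow(207659, -1)), Mul(Mul(-2395828, Pow(-2354141, -1)), Pow(-440501, -1))) = Add(Mul(-1932178, Rational(1, 207659)), Mul(Mul(-2395828, Rational(-1, 2354141)), Rational(-1, 440501))) = Add(Rational(-1932178, 207659), Mul(Rational(2395828, 2354141), Rational(-1, 440501))) = Add(Rational(-1932178, 207659), Rational(-2395828, 1037001464641)) = Rational(-2003671913462364750, 215342687145885419) ≈ -9.3046)
Add(Mul(J, Pow(Mul(Mul(-3, -1), -229624), -1)), Mul(-3273543, Pow(Function('x')(-1279, -1217), -1))) = Add(Mul(Rational(-2003671913462364750, 215342687145885419), Pow(Mul(Mul(-3, -1), -229624), -1)), Mul(-3273543, Pow(136, -1))) = Add(Mul(Rational(-2003671913462364750, 215342687145885419), Pow(Mul(3, -229624), -1)), Mul(-3273543, Rational(1, 136))) = Add(Mul(Rational(-2003671913462364750, 215342687145885419), Pow(-688872, -1)), Rational(-3273543, 136)) = Add(Mul(Rational(-2003671913462364750, 215342687145885419), Rational(-1, 688872)), Rational(-3273543, 136)) = Add(Rational(333945318910394125, 24723924596593396726228), Rational(-3273543, 136)) = Rational(-20233707562572393581888246201, 840613436284175488691752)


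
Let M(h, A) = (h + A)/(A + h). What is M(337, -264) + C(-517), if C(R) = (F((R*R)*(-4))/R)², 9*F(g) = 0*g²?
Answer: 1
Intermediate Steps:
F(g) = 0 (F(g) = (0*g²)/9 = (⅑)*0 = 0)
M(h, A) = 1 (M(h, A) = (A + h)/(A + h) = 1)
C(R) = 0 (C(R) = (0/R)² = 0² = 0)
M(337, -264) + C(-517) = 1 + 0 = 1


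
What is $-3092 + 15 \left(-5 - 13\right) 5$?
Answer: $-4442$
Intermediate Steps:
$-3092 + 15 \left(-5 - 13\right) 5 = -3092 + 15 \left(-18\right) 5 = -3092 - 1350 = -4442$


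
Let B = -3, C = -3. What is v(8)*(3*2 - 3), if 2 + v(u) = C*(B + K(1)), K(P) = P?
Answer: 12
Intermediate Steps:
v(u) = 4 (v(u) = -2 - 3*(-3 + 1) = -2 - 3*(-2) = -2 + 6 = 4)
v(8)*(3*2 - 3) = 4*(3*2 - 3) = 4*(6 - 3) = 4*3 = 12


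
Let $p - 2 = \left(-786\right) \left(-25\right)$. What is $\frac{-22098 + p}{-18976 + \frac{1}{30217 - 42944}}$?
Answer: $\frac{31130242}{241507553} \approx 0.1289$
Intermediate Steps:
$p = 19652$ ($p = 2 - -19650 = 2 + 19650 = 19652$)
$\frac{-22098 + p}{-18976 + \frac{1}{30217 - 42944}} = \frac{-22098 + 19652}{-18976 + \frac{1}{30217 - 42944}} = - \frac{2446}{-18976 + \frac{1}{-12727}} = - \frac{2446}{-18976 - \frac{1}{12727}} = - \frac{2446}{- \frac{241507553}{12727}} = \left(-2446\right) \left(- \frac{12727}{241507553}\right) = \frac{31130242}{241507553}$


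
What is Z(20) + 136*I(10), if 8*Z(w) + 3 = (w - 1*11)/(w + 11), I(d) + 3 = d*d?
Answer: 817883/62 ≈ 13192.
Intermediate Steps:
I(d) = -3 + d² (I(d) = -3 + d*d = -3 + d²)
Z(w) = -3/8 + (-11 + w)/(8*(11 + w)) (Z(w) = -3/8 + ((w - 1*11)/(w + 11))/8 = -3/8 + ((w - 11)/(11 + w))/8 = -3/8 + ((-11 + w)/(11 + w))/8 = -3/8 + (-11 + w)/(8*(11 + w)))
Z(20) + 136*I(10) = (-22 - 1*20)/(4*(11 + 20)) + 136*(-3 + 10²) = (¼)*(-22 - 20)/31 + 136*(-3 + 100) = (¼)*(1/31)*(-42) + 136*97 = -21/62 + 13192 = 817883/62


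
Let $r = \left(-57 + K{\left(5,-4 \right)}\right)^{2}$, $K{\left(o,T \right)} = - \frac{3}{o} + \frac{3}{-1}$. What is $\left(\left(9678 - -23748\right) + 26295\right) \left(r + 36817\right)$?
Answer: $\frac{60451626714}{25} \approx 2.4181 \cdot 10^{9}$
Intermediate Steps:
$K{\left(o,T \right)} = -3 - \frac{3}{o}$ ($K{\left(o,T \right)} = - \frac{3}{o} + 3 \left(-1\right) = - \frac{3}{o} - 3 = -3 - \frac{3}{o}$)
$r = \frac{91809}{25}$ ($r = \left(-57 - \left(3 + \frac{3}{5}\right)\right)^{2} = \left(-57 - \frac{18}{5}\right)^{2} = \left(- \frac{303}{5}\right)^{2} = \frac{91809}{25} \approx 3672.4$)
$\left(\left(9678 - -23748\right) + 26295\right) \left(r + 36817\right) = \left(\left(9678 - -23748\right) + 26295\right) \left(\frac{91809}{25} + 36817\right) = \left(\left(9678 + 23748\right) + 26295\right) \frac{1012234}{25} = \left(33426 + 26295\right) \frac{1012234}{25} = 59721 \cdot \frac{1012234}{25} = \frac{60451626714}{25}$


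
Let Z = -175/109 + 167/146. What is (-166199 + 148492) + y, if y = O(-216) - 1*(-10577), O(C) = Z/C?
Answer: -8169608591/1145808 ≈ -7130.0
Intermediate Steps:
Z = -7347/15914 (Z = -175*1/109 + 167*(1/146) = -175/109 + 167/146 = -7347/15914 ≈ -0.46167)
O(C) = -7347/(15914*C)
y = 12119213665/1145808 (y = -7347/15914/(-216) - 1*(-10577) = -7347/15914*(-1/216) + 10577 = 2449/1145808 + 10577 = 12119213665/1145808 ≈ 10577.)
(-166199 + 148492) + y = (-166199 + 148492) + 12119213665/1145808 = -17707 + 12119213665/1145808 = -8169608591/1145808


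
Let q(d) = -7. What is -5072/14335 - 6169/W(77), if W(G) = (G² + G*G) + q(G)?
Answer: -148540887/169884085 ≈ -0.87437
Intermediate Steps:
W(G) = -7 + 2*G² (W(G) = (G² + G*G) - 7 = (G² + G²) - 7 = 2*G² - 7 = -7 + 2*G²)
-5072/14335 - 6169/W(77) = -5072/14335 - 6169/(-7 + 2*77²) = -5072*1/14335 - 6169/(-7 + 2*5929) = -5072/14335 - 6169/(-7 + 11858) = -5072/14335 - 6169/11851 = -148540887/169884085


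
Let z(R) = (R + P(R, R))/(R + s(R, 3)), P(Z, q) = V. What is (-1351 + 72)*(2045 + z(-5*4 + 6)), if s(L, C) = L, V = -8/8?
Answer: -73254725/28 ≈ -2.6162e+6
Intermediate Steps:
V = -1 (V = -8*⅛ = -1)
P(Z, q) = -1
z(R) = (-1 + R)/(2*R) (z(R) = (R - 1)/(R + R) = (-1 + R)/((2*R)) = (-1 + R)*(1/(2*R)) = (-1 + R)/(2*R))
(-1351 + 72)*(2045 + z(-5*4 + 6)) = (-1351 + 72)*(2045 + (-1 + (-5*4 + 6))/(2*(-5*4 + 6))) = -1279*(2045 + (-1 + (-20 + 6))/(2*(-20 + 6))) = -1279*(2045 + (½)*(-1 - 14)/(-14)) = -1279*(2045 + (½)*(-1/14)*(-15)) = -1279*(2045 + 15/28) = -1279*57275/28 = -73254725/28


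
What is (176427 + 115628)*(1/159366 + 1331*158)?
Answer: 9788033801456795/159366 ≈ 6.1419e+10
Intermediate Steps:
(176427 + 115628)*(1/159366 + 1331*158) = 292055*(1/159366 + 210298) = 292055*(33514351069/159366) = 9788033801456795/159366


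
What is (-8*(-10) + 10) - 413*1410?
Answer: -582240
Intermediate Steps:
(-8*(-10) + 10) - 413*1410 = (80 + 10) - 582330 = 90 - 582330 = -582240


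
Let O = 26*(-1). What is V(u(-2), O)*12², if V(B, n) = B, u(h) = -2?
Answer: -288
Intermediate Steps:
O = -26
V(u(-2), O)*12² = -2*12² = -2*144 = -288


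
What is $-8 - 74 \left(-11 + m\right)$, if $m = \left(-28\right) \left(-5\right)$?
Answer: $-9554$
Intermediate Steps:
$m = 140$
$-8 - 74 \left(-11 + m\right) = -8 - 74 \left(-11 + 140\right) = -8 - 9546 = -9554$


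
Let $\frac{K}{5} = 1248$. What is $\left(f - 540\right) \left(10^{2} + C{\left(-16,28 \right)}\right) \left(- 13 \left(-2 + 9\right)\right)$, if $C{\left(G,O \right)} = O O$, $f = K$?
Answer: $-458530800$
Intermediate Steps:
$K = 6240$ ($K = 5 \cdot 1248 = 6240$)
$f = 6240$
$C{\left(G,O \right)} = O^{2}$
$\left(f - 540\right) \left(10^{2} + C{\left(-16,28 \right)}\right) \left(- 13 \left(-2 + 9\right)\right) = \left(6240 - 540\right) \left(10^{2} + 28^{2}\right) \left(- 13 \left(-2 + 9\right)\right) = 5700 \left(100 + 784\right) \left(\left(-13\right) 7\right) = 5700 \cdot 884 \left(-91\right) = 5038800 \left(-91\right) = -458530800$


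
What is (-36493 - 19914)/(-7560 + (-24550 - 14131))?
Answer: 4339/3557 ≈ 1.2198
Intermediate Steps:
(-36493 - 19914)/(-7560 + (-24550 - 14131)) = -56407/(-7560 - 38681) = -56407/(-46241) = -56407*(-1/46241) = 4339/3557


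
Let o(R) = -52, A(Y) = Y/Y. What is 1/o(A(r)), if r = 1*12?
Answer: -1/52 ≈ -0.019231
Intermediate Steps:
r = 12
A(Y) = 1
1/o(A(r)) = 1/(-52) = -1/52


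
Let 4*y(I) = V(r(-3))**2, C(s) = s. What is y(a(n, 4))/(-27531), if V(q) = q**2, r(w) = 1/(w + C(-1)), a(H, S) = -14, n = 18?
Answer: -1/28191744 ≈ -3.5471e-8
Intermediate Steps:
r(w) = 1/(-1 + w) (r(w) = 1/(w - 1) = 1/(-1 + w))
y(I) = 1/1024 (y(I) = ((1/(-1 - 3))**2)**2/4 = ((1/(-4))**2)**2/4 = ((-1/4)**2)**2/4 = (1/16)**2/4 = (1/4)*(1/256) = 1/1024)
y(a(n, 4))/(-27531) = (1/1024)/(-27531) = (1/1024)*(-1/27531) = -1/28191744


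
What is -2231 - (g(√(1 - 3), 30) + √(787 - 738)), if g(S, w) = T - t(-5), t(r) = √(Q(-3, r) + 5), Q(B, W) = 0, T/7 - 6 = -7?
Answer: -2231 + √5 ≈ -2228.8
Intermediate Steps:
T = -7 (T = 42 + 7*(-7) = 42 - 49 = -7)
t(r) = √5 (t(r) = √(0 + 5) = √5)
g(S, w) = -7 - √5
-2231 - (g(√(1 - 3), 30) + √(787 - 738)) = -2231 - ((-7 - √5) + √(787 - 738)) = -2231 - ((-7 - √5) + √49) = -2231 - ((-7 - √5) + 7) = -2231 - (-1)*√5 = -2231 + √5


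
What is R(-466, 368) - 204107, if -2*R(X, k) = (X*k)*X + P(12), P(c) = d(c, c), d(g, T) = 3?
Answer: -80321625/2 ≈ -4.0161e+7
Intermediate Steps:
P(c) = 3
R(X, k) = -3/2 - k*X²/2 (R(X, k) = -((X*k)*X + 3)/2 = -(k*X² + 3)/2 = -(3 + k*X²)/2 = -3/2 - k*X²/2)
R(-466, 368) - 204107 = (-3/2 - ½*368*(-466)²) - 204107 = (-3/2 - ½*368*217156) - 204107 = (-3/2 - 39956704) - 204107 = -79913411/2 - 204107 = -80321625/2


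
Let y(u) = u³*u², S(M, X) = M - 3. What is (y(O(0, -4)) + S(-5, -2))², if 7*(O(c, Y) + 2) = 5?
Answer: 37444185025/282475249 ≈ 132.56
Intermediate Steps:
O(c, Y) = -9/7 (O(c, Y) = -2 + (⅐)*5 = -2 + 5/7 = -9/7)
S(M, X) = -3 + M
y(u) = u⁵
(y(O(0, -4)) + S(-5, -2))² = ((-9/7)⁵ + (-3 - 5))² = (-59049/16807 - 8)² = (-193505/16807)² = 37444185025/282475249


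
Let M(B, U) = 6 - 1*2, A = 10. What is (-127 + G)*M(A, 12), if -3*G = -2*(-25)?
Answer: -1724/3 ≈ -574.67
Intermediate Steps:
M(B, U) = 4 (M(B, U) = 6 - 2 = 4)
G = -50/3 (G = -(-2)*(-25)/3 = -⅓*50 = -50/3 ≈ -16.667)
(-127 + G)*M(A, 12) = (-127 - 50/3)*4 = -431/3*4 = -1724/3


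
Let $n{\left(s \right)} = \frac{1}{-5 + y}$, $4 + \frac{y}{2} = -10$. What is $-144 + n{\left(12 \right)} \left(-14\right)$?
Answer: $- \frac{4738}{33} \approx -143.58$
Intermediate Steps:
$y = -28$ ($y = -8 + 2 \left(-10\right) = -8 - 20 = -28$)
$n{\left(s \right)} = - \frac{1}{33}$ ($n{\left(s \right)} = \frac{1}{-5 - 28} = \frac{1}{-33} = - \frac{1}{33}$)
$-144 + n{\left(12 \right)} \left(-14\right) = -144 - - \frac{14}{33} = -144 + \frac{14}{33} = - \frac{4738}{33}$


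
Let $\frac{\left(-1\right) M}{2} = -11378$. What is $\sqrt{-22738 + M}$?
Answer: $3 \sqrt{2} \approx 4.2426$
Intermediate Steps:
$M = 22756$ ($M = \left(-2\right) \left(-11378\right) = 22756$)
$\sqrt{-22738 + M} = \sqrt{-22738 + 22756} = \sqrt{18} = 3 \sqrt{2}$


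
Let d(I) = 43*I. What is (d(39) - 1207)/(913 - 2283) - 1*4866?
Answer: -666689/137 ≈ -4866.3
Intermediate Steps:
(d(39) - 1207)/(913 - 2283) - 1*4866 = (43*39 - 1207)/(913 - 2283) - 1*4866 = (1677 - 1207)/(-1370) - 4866 = 470*(-1/1370) - 4866 = -47/137 - 4866 = -666689/137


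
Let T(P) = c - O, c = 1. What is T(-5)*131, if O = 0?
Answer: 131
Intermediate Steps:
T(P) = 1 (T(P) = 1 - 1*0 = 1 + 0 = 1)
T(-5)*131 = 1*131 = 131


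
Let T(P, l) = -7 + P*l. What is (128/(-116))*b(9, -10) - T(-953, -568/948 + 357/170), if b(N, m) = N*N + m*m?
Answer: 85058879/68730 ≈ 1237.6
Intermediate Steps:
b(N, m) = N² + m²
(128/(-116))*b(9, -10) - T(-953, -568/948 + 357/170) = (128/(-116))*(9² + (-10)²) - (-7 - 953*(-568/948 + 357/170)) = (128*(-1/116))*(81 + 100) - (-7 - 953*(-568*1/948 + 357*(1/170))) = -32/29*181 - (-7 - 953*(-142/237 + 21/10)) = -5792/29 - (-7 - 953*3557/2370) = -5792/29 - (-7 - 3389821/2370) = -5792/29 - 1*(-3406411/2370) = -5792/29 + 3406411/2370 = 85058879/68730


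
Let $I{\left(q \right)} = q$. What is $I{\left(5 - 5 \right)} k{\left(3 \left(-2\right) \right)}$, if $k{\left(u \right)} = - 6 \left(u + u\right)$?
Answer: $0$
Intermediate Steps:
$k{\left(u \right)} = - 12 u$ ($k{\left(u \right)} = - 6 \cdot 2 u = - 12 u$)
$I{\left(5 - 5 \right)} k{\left(3 \left(-2\right) \right)} = \left(5 - 5\right) \left(- 12 \cdot 3 \left(-2\right)\right) = \left(5 - 5\right) \left(\left(-12\right) \left(-6\right)\right) = 0 \cdot 72 = 0$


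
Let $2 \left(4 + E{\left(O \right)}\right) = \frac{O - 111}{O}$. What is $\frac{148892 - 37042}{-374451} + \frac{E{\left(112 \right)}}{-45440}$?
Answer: $- \frac{32518194353}{108896342016} \approx -0.29862$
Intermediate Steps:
$E{\left(O \right)} = -4 + \frac{-111 + O}{2 O}$ ($E{\left(O \right)} = -4 + \frac{\left(O - 111\right) \frac{1}{O}}{2} = -4 + \frac{\left(-111 + O\right) \frac{1}{O}}{2} = -4 + \frac{\frac{1}{O} \left(-111 + O\right)}{2} = -4 + \frac{-111 + O}{2 O}$)
$\frac{148892 - 37042}{-374451} + \frac{E{\left(112 \right)}}{-45440} = \frac{148892 - 37042}{-374451} + \frac{\frac{1}{2} \cdot \frac{1}{112} \left(-111 - 784\right)}{-45440} = \left(148892 - 37042\right) \left(- \frac{1}{374451}\right) + \frac{1}{2} \cdot \frac{1}{112} \left(-111 - 784\right) \left(- \frac{1}{45440}\right) = 111850 \left(- \frac{1}{374451}\right) + \frac{1}{2} \cdot \frac{1}{112} \left(-895\right) \left(- \frac{1}{45440}\right) = - \frac{111850}{374451} - - \frac{179}{2035712} = - \frac{111850}{374451} + \frac{179}{2035712} = - \frac{32518194353}{108896342016}$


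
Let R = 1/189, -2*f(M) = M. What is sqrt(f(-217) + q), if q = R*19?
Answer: sqrt(1724142)/126 ≈ 10.421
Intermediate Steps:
f(M) = -M/2
R = 1/189 ≈ 0.0052910
q = 19/189 (q = (1/189)*19 = 19/189 ≈ 0.10053)
sqrt(f(-217) + q) = sqrt(-1/2*(-217) + 19/189) = sqrt(217/2 + 19/189) = sqrt(41051/378) = sqrt(1724142)/126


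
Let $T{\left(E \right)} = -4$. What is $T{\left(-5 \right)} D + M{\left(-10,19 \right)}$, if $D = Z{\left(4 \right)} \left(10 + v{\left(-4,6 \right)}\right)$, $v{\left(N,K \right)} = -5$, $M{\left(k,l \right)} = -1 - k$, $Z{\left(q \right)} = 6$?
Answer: $-111$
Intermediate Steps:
$D = 30$ ($D = 6 \left(10 - 5\right) = 6 \cdot 5 = 30$)
$T{\left(-5 \right)} D + M{\left(-10,19 \right)} = \left(-4\right) 30 - -9 = -120 + \left(-1 + 10\right) = -120 + 9 = -111$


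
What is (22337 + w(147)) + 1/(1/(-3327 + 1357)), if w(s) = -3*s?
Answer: 19926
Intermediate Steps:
(22337 + w(147)) + 1/(1/(-3327 + 1357)) = (22337 - 3*147) + 1/(1/(-3327 + 1357)) = (22337 - 441) + 1/(1/(-1970)) = 21896 + 1/(-1/1970) = 21896 - 1970 = 19926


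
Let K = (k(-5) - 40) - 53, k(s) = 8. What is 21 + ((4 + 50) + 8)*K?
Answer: -5249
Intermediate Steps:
K = -85 (K = (8 - 40) - 53 = -32 - 53 = -85)
21 + ((4 + 50) + 8)*K = 21 + ((4 + 50) + 8)*(-85) = 21 + (54 + 8)*(-85) = 21 + 62*(-85) = 21 - 5270 = -5249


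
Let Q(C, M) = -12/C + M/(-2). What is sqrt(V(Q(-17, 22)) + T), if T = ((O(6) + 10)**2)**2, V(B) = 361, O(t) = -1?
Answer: sqrt(6922) ≈ 83.199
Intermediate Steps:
Q(C, M) = -12/C - M/2 (Q(C, M) = -12/C + M*(-1/2) = -12/C - M/2)
T = 6561 (T = ((-1 + 10)**2)**2 = (9**2)**2 = 81**2 = 6561)
sqrt(V(Q(-17, 22)) + T) = sqrt(361 + 6561) = sqrt(6922)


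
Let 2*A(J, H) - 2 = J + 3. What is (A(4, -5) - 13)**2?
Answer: 289/4 ≈ 72.250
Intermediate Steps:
A(J, H) = 5/2 + J/2 (A(J, H) = 1 + (J + 3)/2 = 1 + (3 + J)/2 = 1 + (3/2 + J/2) = 5/2 + J/2)
(A(4, -5) - 13)**2 = ((5/2 + (1/2)*4) - 13)**2 = ((5/2 + 2) - 13)**2 = (9/2 - 13)**2 = (-17/2)**2 = 289/4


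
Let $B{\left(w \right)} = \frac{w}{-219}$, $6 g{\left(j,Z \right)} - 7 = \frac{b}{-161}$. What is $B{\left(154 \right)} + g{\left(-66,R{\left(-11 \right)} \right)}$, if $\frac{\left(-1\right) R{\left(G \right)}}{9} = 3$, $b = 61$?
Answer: $\frac{4705}{11753} \approx 0.40032$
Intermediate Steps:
$R{\left(G \right)} = -27$ ($R{\left(G \right)} = \left(-9\right) 3 = -27$)
$g{\left(j,Z \right)} = \frac{533}{483}$ ($g{\left(j,Z \right)} = \frac{7}{6} + \frac{61 \frac{1}{-161}}{6} = \frac{7}{6} + \frac{61 \left(- \frac{1}{161}\right)}{6} = \frac{7}{6} + \frac{1}{6} \left(- \frac{61}{161}\right) = \frac{7}{6} - \frac{61}{966} = \frac{533}{483}$)
$B{\left(w \right)} = - \frac{w}{219}$ ($B{\left(w \right)} = w \left(- \frac{1}{219}\right) = - \frac{w}{219}$)
$B{\left(154 \right)} + g{\left(-66,R{\left(-11 \right)} \right)} = \left(- \frac{1}{219}\right) 154 + \frac{533}{483} = - \frac{154}{219} + \frac{533}{483} = \frac{4705}{11753}$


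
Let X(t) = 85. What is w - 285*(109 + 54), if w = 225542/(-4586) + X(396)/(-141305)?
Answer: -3013585943427/64802473 ≈ -46504.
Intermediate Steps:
w = -3187060212/64802473 (w = 225542/(-4586) + 85/(-141305) = 225542*(-1/4586) + 85*(-1/141305) = -112771/2293 - 17/28261 = -3187060212/64802473 ≈ -49.181)
w - 285*(109 + 54) = -3187060212/64802473 - 285*(109 + 54) = -3187060212/64802473 - 285*163 = -3187060212/64802473 - 46455 = -3013585943427/64802473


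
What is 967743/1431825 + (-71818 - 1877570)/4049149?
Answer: 375784375869/1932557588975 ≈ 0.19445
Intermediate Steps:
967743/1431825 + (-71818 - 1877570)/4049149 = 967743*(1/1431825) - 1949388*1/4049149 = 322581/477275 - 1949388/4049149 = 375784375869/1932557588975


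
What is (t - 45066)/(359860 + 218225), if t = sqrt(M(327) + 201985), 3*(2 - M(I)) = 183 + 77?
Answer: -15022/192695 + sqrt(1817103)/1734255 ≈ -0.077180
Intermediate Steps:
M(I) = -254/3 (M(I) = 2 - (183 + 77)/3 = 2 - 1/3*260 = 2 - 260/3 = -254/3)
t = sqrt(1817103)/3 (t = sqrt(-254/3 + 201985) = sqrt(605701/3) = sqrt(1817103)/3 ≈ 449.33)
(t - 45066)/(359860 + 218225) = (sqrt(1817103)/3 - 45066)/(359860 + 218225) = (-45066 + sqrt(1817103)/3)/578085 = (-45066 + sqrt(1817103)/3)*(1/578085) = -15022/192695 + sqrt(1817103)/1734255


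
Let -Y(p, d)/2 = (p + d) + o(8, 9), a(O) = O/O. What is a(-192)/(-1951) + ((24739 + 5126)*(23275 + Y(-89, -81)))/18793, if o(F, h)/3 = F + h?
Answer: 1370022899702/36665143 ≈ 37366.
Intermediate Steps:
a(O) = 1
o(F, h) = 3*F + 3*h (o(F, h) = 3*(F + h) = 3*F + 3*h)
Y(p, d) = -102 - 2*d - 2*p (Y(p, d) = -2*((p + d) + (3*8 + 3*9)) = -2*((d + p) + (24 + 27)) = -2*((d + p) + 51) = -2*(51 + d + p) = -102 - 2*d - 2*p)
a(-192)/(-1951) + ((24739 + 5126)*(23275 + Y(-89, -81)))/18793 = 1/(-1951) + ((24739 + 5126)*(23275 + (-102 - 2*(-81) - 2*(-89))))/18793 = 1*(-1/1951) + (29865*(23275 + (-102 + 162 + 178)))*(1/18793) = -1/1951 + (29865*(23275 + 238))*(1/18793) = -1/1951 + (29865*23513)*(1/18793) = -1/1951 + 702215745*(1/18793) = -1/1951 + 702215745/18793 = 1370022899702/36665143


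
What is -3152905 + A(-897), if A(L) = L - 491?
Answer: -3154293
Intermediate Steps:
A(L) = -491 + L
-3152905 + A(-897) = -3152905 + (-491 - 897) = -3152905 - 1388 = -3154293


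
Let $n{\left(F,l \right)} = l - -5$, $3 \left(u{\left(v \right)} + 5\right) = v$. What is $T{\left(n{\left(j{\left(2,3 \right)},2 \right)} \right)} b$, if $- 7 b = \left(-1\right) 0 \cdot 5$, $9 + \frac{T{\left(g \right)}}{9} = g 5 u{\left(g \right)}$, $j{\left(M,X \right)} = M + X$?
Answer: $0$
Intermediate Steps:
$u{\left(v \right)} = -5 + \frac{v}{3}$
$n{\left(F,l \right)} = 5 + l$ ($n{\left(F,l \right)} = l + 5 = 5 + l$)
$T{\left(g \right)} = -81 + 45 g \left(-5 + \frac{g}{3}\right)$ ($T{\left(g \right)} = -81 + 9 g 5 \left(-5 + \frac{g}{3}\right) = -81 + 9 \cdot 5 g \left(-5 + \frac{g}{3}\right) = -81 + 45 g \left(-5 + \frac{g}{3}\right)$)
$b = 0$ ($b = - \frac{\left(-1\right) 0 \cdot 5}{7} = - \frac{0 \cdot 5}{7} = \left(- \frac{1}{7}\right) 0 = 0$)
$T{\left(n{\left(j{\left(2,3 \right)},2 \right)} \right)} b = \left(-81 + 15 \left(5 + 2\right) \left(-15 + \left(5 + 2\right)\right)\right) 0 = \left(-81 + 15 \cdot 7 \left(-15 + 7\right)\right) 0 = \left(-81 + 15 \cdot 7 \left(-8\right)\right) 0 = \left(-81 - 840\right) 0 = \left(-921\right) 0 = 0$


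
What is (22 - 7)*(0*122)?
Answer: 0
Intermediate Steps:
(22 - 7)*(0*122) = 15*0 = 0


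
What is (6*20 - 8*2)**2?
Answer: 10816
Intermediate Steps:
(6*20 - 8*2)**2 = (120 - 16)**2 = 104**2 = 10816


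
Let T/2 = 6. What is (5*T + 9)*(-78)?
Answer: -5382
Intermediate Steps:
T = 12 (T = 2*6 = 12)
(5*T + 9)*(-78) = (5*12 + 9)*(-78) = (60 + 9)*(-78) = 69*(-78) = -5382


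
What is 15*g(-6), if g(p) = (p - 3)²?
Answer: 1215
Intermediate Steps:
g(p) = (-3 + p)²
15*g(-6) = 15*(-3 - 6)² = 15*(-9)² = 15*81 = 1215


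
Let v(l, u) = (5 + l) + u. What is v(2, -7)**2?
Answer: 0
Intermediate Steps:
v(l, u) = 5 + l + u
v(2, -7)**2 = (5 + 2 - 7)**2 = 0**2 = 0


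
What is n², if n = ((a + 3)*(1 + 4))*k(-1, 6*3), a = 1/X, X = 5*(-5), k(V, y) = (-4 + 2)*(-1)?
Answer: 21904/25 ≈ 876.16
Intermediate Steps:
k(V, y) = 2 (k(V, y) = -2*(-1) = 2)
X = -25
a = -1/25 (a = 1/(-25) = -1/25 ≈ -0.040000)
n = 148/5 (n = ((-1/25 + 3)*(1 + 4))*2 = ((74/25)*5)*2 = (74/5)*2 = 148/5 ≈ 29.600)
n² = (148/5)² = 21904/25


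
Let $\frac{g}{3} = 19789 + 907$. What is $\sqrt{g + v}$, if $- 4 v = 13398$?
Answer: $\frac{3 \sqrt{26106}}{2} \approx 242.36$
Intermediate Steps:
$g = 62088$ ($g = 3 \left(19789 + 907\right) = 3 \cdot 20696 = 62088$)
$v = - \frac{6699}{2}$ ($v = \left(- \frac{1}{4}\right) 13398 = - \frac{6699}{2} \approx -3349.5$)
$\sqrt{g + v} = \sqrt{62088 - \frac{6699}{2}} = \sqrt{\frac{117477}{2}} = \frac{3 \sqrt{26106}}{2}$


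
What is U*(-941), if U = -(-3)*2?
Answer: -5646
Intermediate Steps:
U = 6 (U = -1*(-6) = 6)
U*(-941) = 6*(-941) = -5646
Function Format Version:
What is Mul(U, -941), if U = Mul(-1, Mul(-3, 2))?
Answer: -5646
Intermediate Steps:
U = 6 (U = Mul(-1, -6) = 6)
Mul(U, -941) = Mul(6, -941) = -5646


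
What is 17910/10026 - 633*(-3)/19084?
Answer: 20046323/10629788 ≈ 1.8859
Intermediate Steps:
17910/10026 - 633*(-3)/19084 = 17910*(1/10026) + 1899*(1/19084) = 995/557 + 1899/19084 = 20046323/10629788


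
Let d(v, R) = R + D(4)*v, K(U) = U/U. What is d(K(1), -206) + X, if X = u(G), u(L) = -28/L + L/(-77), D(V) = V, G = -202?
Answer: -1549474/7777 ≈ -199.24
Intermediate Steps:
K(U) = 1
u(L) = -28/L - L/77 (u(L) = -28/L + L*(-1/77) = -28/L - L/77)
d(v, R) = R + 4*v
X = 21480/7777 (X = -28/(-202) - 1/77*(-202) = -28*(-1/202) + 202/77 = 14/101 + 202/77 = 21480/7777 ≈ 2.7620)
d(K(1), -206) + X = (-206 + 4*1) + 21480/7777 = (-206 + 4) + 21480/7777 = -202 + 21480/7777 = -1549474/7777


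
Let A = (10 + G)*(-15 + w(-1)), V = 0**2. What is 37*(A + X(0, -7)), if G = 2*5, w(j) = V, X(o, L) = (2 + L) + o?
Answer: -11285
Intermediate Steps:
X(o, L) = 2 + L + o
V = 0
w(j) = 0
G = 10
A = -300 (A = (10 + 10)*(-15 + 0) = 20*(-15) = -300)
37*(A + X(0, -7)) = 37*(-300 + (2 - 7 + 0)) = 37*(-300 - 5) = 37*(-305) = -11285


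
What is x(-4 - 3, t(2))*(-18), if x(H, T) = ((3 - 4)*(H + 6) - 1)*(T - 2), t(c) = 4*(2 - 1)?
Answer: 0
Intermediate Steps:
t(c) = 4 (t(c) = 4*1 = 4)
x(H, T) = (-7 - H)*(-2 + T) (x(H, T) = (-(6 + H) - 1)*(-2 + T) = ((-6 - H) - 1)*(-2 + T) = (-7 - H)*(-2 + T))
x(-4 - 3, t(2))*(-18) = (14 - 7*4 + 2*(-4 - 3) - 1*(-4 - 3)*4)*(-18) = (14 - 28 + 2*(-7) - 1*(-7)*4)*(-18) = (14 - 28 - 14 + 28)*(-18) = 0*(-18) = 0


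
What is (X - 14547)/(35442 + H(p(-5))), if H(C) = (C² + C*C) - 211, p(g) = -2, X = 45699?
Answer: 31152/35239 ≈ 0.88402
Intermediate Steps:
H(C) = -211 + 2*C² (H(C) = (C² + C²) - 211 = 2*C² - 211 = -211 + 2*C²)
(X - 14547)/(35442 + H(p(-5))) = (45699 - 14547)/(35442 + (-211 + 2*(-2)²)) = 31152/(35442 + (-211 + 2*4)) = 31152/(35442 + (-211 + 8)) = 31152/(35442 - 203) = 31152/35239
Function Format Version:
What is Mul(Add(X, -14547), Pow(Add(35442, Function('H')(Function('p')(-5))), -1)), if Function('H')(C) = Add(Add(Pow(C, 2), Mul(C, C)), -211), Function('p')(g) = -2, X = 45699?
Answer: Rational(31152, 35239) ≈ 0.88402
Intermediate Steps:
Function('H')(C) = Add(-211, Mul(2, Pow(C, 2))) (Function('H')(C) = Add(Add(Pow(C, 2), Pow(C, 2)), -211) = Add(Mul(2, Pow(C, 2)), -211) = Add(-211, Mul(2, Pow(C, 2))))
Mul(Add(X, -14547), Pow(Add(35442, Function('H')(Function('p')(-5))), -1)) = Mul(Add(45699, -14547), Pow(Add(35442, Add(-211, Mul(2, Pow(-2, 2)))), -1)) = Mul(31152, Pow(Add(35442, Add(-211, Mul(2, 4))), -1)) = Mul(31152, Pow(Add(35442, Add(-211, 8)), -1)) = Mul(31152, Pow(Add(35442, -203), -1)) = Mul(31152, Pow(35239, -1)) = Mul(31152, Rational(1, 35239)) = Rational(31152, 35239)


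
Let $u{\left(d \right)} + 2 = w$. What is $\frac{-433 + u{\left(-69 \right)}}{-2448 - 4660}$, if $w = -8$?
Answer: $\frac{443}{7108} \approx 0.062324$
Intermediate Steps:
$u{\left(d \right)} = -10$ ($u{\left(d \right)} = -2 - 8 = -10$)
$\frac{-433 + u{\left(-69 \right)}}{-2448 - 4660} = \frac{-433 - 10}{-2448 - 4660} = - \frac{443}{-7108} = \left(-443\right) \left(- \frac{1}{7108}\right) = \frac{443}{7108}$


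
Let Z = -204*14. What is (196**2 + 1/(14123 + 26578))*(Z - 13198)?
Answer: -25101546631318/40701 ≈ -6.1673e+8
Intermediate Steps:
Z = -2856
(196**2 + 1/(14123 + 26578))*(Z - 13198) = (196**2 + 1/(14123 + 26578))*(-2856 - 13198) = (38416 + 1/40701)*(-16054) = (1563569617/40701)*(-16054) = -25101546631318/40701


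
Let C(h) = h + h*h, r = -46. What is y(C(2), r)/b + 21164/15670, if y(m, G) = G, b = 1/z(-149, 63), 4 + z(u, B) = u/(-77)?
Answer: 58120004/603295 ≈ 96.338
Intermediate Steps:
z(u, B) = -4 - u/77 (z(u, B) = -4 + u/(-77) = -4 + u*(-1/77) = -4 - u/77)
b = -77/159 (b = 1/(-4 - 1/77*(-149)) = 1/(-4 + 149/77) = 1/(-159/77) = -77/159 ≈ -0.48428)
C(h) = h + h²
y(C(2), r)/b + 21164/15670 = -46/(-77/159) + 21164/15670 = -46*(-159/77) + 21164*(1/15670) = 7314/77 + 10582/7835 = 58120004/603295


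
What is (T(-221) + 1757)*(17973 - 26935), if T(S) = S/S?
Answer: -15755196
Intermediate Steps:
T(S) = 1
(T(-221) + 1757)*(17973 - 26935) = (1 + 1757)*(17973 - 26935) = 1758*(-8962) = -15755196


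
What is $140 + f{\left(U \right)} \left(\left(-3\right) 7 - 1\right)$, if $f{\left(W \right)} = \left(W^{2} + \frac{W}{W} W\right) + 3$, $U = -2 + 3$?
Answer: $30$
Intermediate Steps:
$U = 1$
$f{\left(W \right)} = 3 + W + W^{2}$ ($f{\left(W \right)} = \left(W^{2} + 1 W\right) + 3 = \left(W^{2} + W\right) + 3 = \left(W + W^{2}\right) + 3 = 3 + W + W^{2}$)
$140 + f{\left(U \right)} \left(\left(-3\right) 7 - 1\right) = 140 + \left(3 + 1 + 1^{2}\right) \left(\left(-3\right) 7 - 1\right) = 140 + \left(3 + 1 + 1\right) \left(-21 - 1\right) = 140 + 5 \left(-22\right) = 140 - 110 = 30$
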